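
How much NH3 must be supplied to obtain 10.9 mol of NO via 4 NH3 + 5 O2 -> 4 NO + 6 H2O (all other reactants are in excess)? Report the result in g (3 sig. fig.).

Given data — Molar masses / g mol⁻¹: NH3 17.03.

186 g

n(NO) = 10.90 mol
n(NH3) = (4/4) × 10.90 = 10.90 mol
mass = 10.90 × 17.03 = 185.6 g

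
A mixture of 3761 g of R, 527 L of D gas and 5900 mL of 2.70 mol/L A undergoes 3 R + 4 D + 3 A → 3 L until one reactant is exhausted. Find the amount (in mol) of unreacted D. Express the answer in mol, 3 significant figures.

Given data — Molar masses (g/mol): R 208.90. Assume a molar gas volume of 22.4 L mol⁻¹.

2.29 mol

n(R) = 3761 / 208.90 = 18.00 mol
n(D) = 527.0 / 22.4 = 23.53 mol
n(A) = 2.70 × 5900/1000 = 15.93 mol
n/ν → R: 6.000, D: 5.883, A: 5.310; A is limiting.
D consumed = (4/3) × 15.93 = 21.24 mol
D remaining = 23.53 − 21.24 = 2.290 mol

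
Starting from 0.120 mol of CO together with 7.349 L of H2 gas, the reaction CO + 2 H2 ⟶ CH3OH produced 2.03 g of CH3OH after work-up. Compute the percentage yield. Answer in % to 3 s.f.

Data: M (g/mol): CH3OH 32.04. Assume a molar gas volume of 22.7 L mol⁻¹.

n(CO) = 0.1200 mol
n(H2) = 7.349 / 22.7 = 0.3237 mol
n/ν for CO = 0.1200/1 = 0.1200
n/ν for H2 = 0.3237/2 = 0.1619
Smallest n/ν is CO → limiting reagent.
theoretical n(CH3OH) = (1/1) × 0.1200 = 0.1200 mol → 3.845 g
% yield = 2.03 / 3.845 × 100 = 52.80 %

52.8 %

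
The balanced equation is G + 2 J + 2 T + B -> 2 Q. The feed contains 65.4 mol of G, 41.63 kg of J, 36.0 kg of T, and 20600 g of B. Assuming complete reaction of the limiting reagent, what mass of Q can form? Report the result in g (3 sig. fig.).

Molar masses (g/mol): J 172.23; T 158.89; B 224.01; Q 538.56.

n(G) = 65.40 mol
n(J) = 41.63×1000 / 172.23 = 241.7 mol
n(T) = 36.00×1000 / 158.89 = 226.6 mol
n(B) = 20600 / 224.01 = 91.96 mol
n/ν for G = 65.40/1 = 65.40
n/ν for J = 241.7/2 = 120.9
n/ν for T = 226.6/2 = 113.3
n/ν for B = 91.96/1 = 91.96
Smallest n/ν is G → limiting reagent.
n(Q) = (2/1) × 65.40 = 130.8 mol
mass = 130.8 × 538.56 = 70440 g

70400 g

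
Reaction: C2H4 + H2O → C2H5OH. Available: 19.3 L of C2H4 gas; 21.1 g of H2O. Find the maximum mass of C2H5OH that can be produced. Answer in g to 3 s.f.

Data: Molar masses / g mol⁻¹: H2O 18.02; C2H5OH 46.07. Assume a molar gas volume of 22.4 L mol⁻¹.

n(C2H4) = 19.30 / 22.4 = 0.8616 mol
n(H2O) = 21.10 / 18.02 = 1.171 mol
n/ν for C2H4 = 0.8616/1 = 0.8616
n/ν for H2O = 1.171/1 = 1.171
Smallest n/ν is C2H4 → limiting reagent.
n(C2H5OH) = (1/1) × 0.8616 = 0.8616 mol
mass = 0.8616 × 46.07 = 39.69 g

39.7 g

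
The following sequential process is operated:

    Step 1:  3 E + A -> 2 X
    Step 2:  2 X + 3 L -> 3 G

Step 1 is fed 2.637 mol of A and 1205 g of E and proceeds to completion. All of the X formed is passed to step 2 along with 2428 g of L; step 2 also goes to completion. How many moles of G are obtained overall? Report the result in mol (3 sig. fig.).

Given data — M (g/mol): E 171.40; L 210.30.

Step 1:
n(A) = 2.637 mol
n(E) = 1205 / 171.40 = 7.030 mol
n/ν → A: 2.637, E: 2.343; E is limiting.
n(X) produced = (2/3) × 7.030 = 4.687 mol
Step 2:
n(X) available = 4.687 mol
n(L) = 2428 / 210.30 = 11.55 mol
n/ν → X: 2.344, L: 3.850; X is limiting.
n(G) = (3/2) × 4.687 = 7.031 mol

7.03 mol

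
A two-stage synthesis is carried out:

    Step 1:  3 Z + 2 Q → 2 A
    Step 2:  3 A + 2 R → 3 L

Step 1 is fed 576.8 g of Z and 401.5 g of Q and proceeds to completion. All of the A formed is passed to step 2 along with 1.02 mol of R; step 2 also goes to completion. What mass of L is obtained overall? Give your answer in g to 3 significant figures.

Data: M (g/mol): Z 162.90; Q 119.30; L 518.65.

Step 1:
n(Z) = 576.8 / 162.90 = 3.541 mol
n(Q) = 401.5 / 119.30 = 3.365 mol
n/ν → Z: 1.180, Q: 1.683; Z is limiting.
n(A) produced = (2/3) × 3.541 = 2.361 mol
Step 2:
n(A) available = 2.361 mol
n(R) = 1.020 mol
n/ν → A: 0.7870, R: 0.5100; R is limiting.
n(L) = (3/2) × 1.020 = 1.530 mol
mass = 1.530 × 518.65 = 793.5 g

794 g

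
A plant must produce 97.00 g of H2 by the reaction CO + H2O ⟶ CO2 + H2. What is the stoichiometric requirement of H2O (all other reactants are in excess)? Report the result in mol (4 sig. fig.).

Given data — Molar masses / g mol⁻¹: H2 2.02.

48.02 mol

n(H2) = 97.00 / 2.02 = 48.02 mol
n(H2O) = (1/1) × 48.02 = 48.02 mol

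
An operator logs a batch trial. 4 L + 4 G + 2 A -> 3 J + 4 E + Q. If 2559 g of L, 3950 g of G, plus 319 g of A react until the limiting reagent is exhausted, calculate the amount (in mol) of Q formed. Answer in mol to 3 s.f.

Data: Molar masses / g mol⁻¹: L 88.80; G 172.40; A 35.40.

4.51 mol

n(L) = 2559 / 88.80 = 28.82 mol
n(G) = 3950 / 172.40 = 22.91 mol
n(A) = 319.0 / 35.40 = 9.011 mol
n/ν for L = 28.82/4 = 7.205
n/ν for G = 22.91/4 = 5.728
n/ν for A = 9.011/2 = 4.506
Smallest n/ν is A → limiting reagent.
n(Q) = (1/2) × 9.011 = 4.506 mol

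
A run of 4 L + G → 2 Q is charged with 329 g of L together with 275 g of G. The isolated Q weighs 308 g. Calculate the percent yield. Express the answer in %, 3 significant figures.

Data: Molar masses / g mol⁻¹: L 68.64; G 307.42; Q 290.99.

n(L) = 329.0 / 68.64 = 4.793 mol
n(G) = 275.0 / 307.42 = 0.8945 mol
n/ν for L = 4.793/4 = 1.198
n/ν for G = 0.8945/1 = 0.8945
Smallest n/ν is G → limiting reagent.
theoretical n(Q) = (2/1) × 0.8945 = 1.789 mol → 520.6 g
% yield = 308 / 520.6 × 100 = 59.16 %

59.2 %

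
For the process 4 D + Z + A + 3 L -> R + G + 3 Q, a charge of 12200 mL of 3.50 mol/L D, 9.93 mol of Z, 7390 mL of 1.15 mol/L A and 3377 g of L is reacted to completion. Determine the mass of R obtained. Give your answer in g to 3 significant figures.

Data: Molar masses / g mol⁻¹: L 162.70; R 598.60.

4140 g

n(D) = 3.50 × 12200/1000 = 42.70 mol
n(Z) = 9.930 mol
n(A) = 1.15 × 7390/1000 = 8.499 mol
n(L) = 3377 / 162.70 = 20.76 mol
n/ν for D = 42.70/4 = 10.68
n/ν for Z = 9.930/1 = 9.930
n/ν for A = 8.499/1 = 8.499
n/ν for L = 20.76/3 = 6.920
Smallest n/ν is L → limiting reagent.
n(R) = (1/3) × 20.76 = 6.920 mol
mass = 6.920 × 598.60 = 4142 g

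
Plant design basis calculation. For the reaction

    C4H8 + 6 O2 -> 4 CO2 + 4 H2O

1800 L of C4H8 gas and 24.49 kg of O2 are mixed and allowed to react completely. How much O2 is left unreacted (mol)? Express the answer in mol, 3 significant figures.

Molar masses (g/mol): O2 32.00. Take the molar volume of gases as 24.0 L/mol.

315 mol

n(C4H8) = 1800 / 24.0 = 75.00 mol
n(O2) = 24.49×1000 / 32.00 = 765.3 mol
n/ν for C4H8 = 75.00/1 = 75.00
n/ν for O2 = 765.3/6 = 127.6
Smallest n/ν is C4H8 → limiting reagent.
O2 consumed = (6/1) × 75.00 = 450.0 mol
O2 remaining = 765.3 − 450.0 = 315.3 mol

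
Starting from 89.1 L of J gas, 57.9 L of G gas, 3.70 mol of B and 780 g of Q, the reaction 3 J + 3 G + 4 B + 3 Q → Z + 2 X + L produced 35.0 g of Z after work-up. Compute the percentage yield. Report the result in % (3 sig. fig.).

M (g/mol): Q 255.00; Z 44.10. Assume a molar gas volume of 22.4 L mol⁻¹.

n(J) = 89.10 / 22.4 = 3.978 mol
n(G) = 57.90 / 22.4 = 2.585 mol
n(B) = 3.700 mol
n(Q) = 780.0 / 255.00 = 3.059 mol
n/ν for J = 3.978/3 = 1.326
n/ν for G = 2.585/3 = 0.8617
n/ν for B = 3.700/4 = 0.9250
n/ν for Q = 3.059/3 = 1.020
Smallest n/ν is G → limiting reagent.
theoretical n(Z) = (1/3) × 2.585 = 0.8617 mol → 38.00 g
% yield = 35.0 / 38.00 × 100 = 92.11 %

92.1 %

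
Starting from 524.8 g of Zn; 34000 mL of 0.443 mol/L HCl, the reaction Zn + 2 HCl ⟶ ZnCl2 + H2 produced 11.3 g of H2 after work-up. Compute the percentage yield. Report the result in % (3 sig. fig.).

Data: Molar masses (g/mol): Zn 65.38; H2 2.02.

n(Zn) = 524.8 / 65.38 = 8.027 mol
n(HCl) = 0.443 × 34000/1000 = 15.06 mol
n/ν for Zn = 8.027/1 = 8.027
n/ν for HCl = 15.06/2 = 7.530
Smallest n/ν is HCl → limiting reagent.
theoretical n(H2) = (1/2) × 15.06 = 7.530 mol → 15.21 g
% yield = 11.3 / 15.21 × 100 = 74.29 %

74.3 %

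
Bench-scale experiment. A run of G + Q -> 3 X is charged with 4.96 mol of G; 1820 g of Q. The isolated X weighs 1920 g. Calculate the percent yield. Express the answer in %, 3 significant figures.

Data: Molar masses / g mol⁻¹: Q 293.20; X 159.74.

n(G) = 4.960 mol
n(Q) = 1820 / 293.20 = 6.207 mol
n/ν for G = 4.960/1 = 4.960
n/ν for Q = 6.207/1 = 6.207
Smallest n/ν is G → limiting reagent.
theoretical n(X) = (3/1) × 4.960 = 14.88 mol → 2377 g
% yield = 1920 / 2377 × 100 = 80.77 %

80.8 %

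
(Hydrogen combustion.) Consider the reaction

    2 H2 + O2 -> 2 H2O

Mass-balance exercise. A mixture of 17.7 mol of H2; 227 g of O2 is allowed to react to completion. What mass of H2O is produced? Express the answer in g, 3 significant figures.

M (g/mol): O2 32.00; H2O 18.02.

n(H2) = 17.70 mol
n(O2) = 227.0 / 32.00 = 7.094 mol
n/ν for H2 = 17.70/2 = 8.850
n/ν for O2 = 7.094/1 = 7.094
Smallest n/ν is O2 → limiting reagent.
n(H2O) = (2/1) × 7.094 = 14.19 mol
mass = 14.19 × 18.02 = 255.7 g

256 g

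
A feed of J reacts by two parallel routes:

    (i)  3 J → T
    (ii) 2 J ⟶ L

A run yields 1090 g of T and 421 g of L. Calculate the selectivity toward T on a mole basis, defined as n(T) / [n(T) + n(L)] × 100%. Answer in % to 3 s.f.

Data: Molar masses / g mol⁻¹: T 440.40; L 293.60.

63.3 %

n(T) = 1090 / 440.40 = 2.475 mol
n(L) = 421 / 293.60 = 1.434 mol
selectivity = 2.475/(2.475+1.434) × 100 = 63.32 %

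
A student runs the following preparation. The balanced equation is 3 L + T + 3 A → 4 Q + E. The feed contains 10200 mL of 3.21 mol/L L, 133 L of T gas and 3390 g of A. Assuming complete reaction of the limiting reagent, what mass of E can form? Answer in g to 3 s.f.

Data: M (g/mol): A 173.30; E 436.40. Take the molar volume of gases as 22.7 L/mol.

n(L) = 3.21 × 10200/1000 = 32.74 mol
n(T) = 133.0 / 22.7 = 5.859 mol
n(A) = 3390 / 173.30 = 19.56 mol
n/ν → L: 10.91, T: 5.859, A: 6.520; T is limiting.
n(E) = (1/1) × 5.859 = 5.859 mol
mass = 5.859 × 436.40 = 2557 g

2560 g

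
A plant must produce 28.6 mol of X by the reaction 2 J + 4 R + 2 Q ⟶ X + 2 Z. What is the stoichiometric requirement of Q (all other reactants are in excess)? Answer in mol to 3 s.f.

n(X) = 28.60 mol
n(Q) = (2/1) × 28.60 = 57.20 mol

57.2 mol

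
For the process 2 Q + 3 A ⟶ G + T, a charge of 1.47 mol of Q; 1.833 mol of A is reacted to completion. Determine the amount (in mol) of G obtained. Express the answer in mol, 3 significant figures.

0.611 mol

n(Q) = 1.470 mol
n(A) = 1.833 mol
n/ν → Q: 0.7350, A: 0.6110; A is limiting.
n(G) = (1/3) × 1.833 = 0.6110 mol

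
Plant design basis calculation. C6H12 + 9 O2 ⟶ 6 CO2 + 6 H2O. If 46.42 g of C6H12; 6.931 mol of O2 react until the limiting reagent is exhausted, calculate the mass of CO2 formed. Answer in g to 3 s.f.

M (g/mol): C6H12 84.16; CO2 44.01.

n(C6H12) = 46.42 / 84.16 = 0.5516 mol
n(O2) = 6.931 mol
n/ν for C6H12 = 0.5516/1 = 0.5516
n/ν for O2 = 6.931/9 = 0.7701
Smallest n/ν is C6H12 → limiting reagent.
n(CO2) = (6/1) × 0.5516 = 3.310 mol
mass = 3.310 × 44.01 = 145.7 g

146 g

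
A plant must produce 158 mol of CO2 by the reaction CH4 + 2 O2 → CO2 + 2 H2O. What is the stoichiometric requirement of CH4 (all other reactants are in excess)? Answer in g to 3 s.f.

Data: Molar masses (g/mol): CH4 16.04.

2530 g

n(CO2) = 158.0 mol
n(CH4) = (1/1) × 158.0 = 158.0 mol
mass = 158.0 × 16.04 = 2534 g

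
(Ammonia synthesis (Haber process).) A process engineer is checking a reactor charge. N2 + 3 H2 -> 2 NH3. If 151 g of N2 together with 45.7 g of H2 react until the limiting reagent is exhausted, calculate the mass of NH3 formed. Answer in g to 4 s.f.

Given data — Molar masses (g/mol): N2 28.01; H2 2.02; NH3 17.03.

n(N2) = 151.0 / 28.01 = 5.391 mol
n(H2) = 45.70 / 2.02 = 22.62 mol
n/ν for N2 = 5.391/1 = 5.391
n/ν for H2 = 22.62/3 = 7.540
Smallest n/ν is N2 → limiting reagent.
n(NH3) = (2/1) × 5.391 = 10.78 mol
mass = 10.78 × 17.03 = 183.6 g

183.6 g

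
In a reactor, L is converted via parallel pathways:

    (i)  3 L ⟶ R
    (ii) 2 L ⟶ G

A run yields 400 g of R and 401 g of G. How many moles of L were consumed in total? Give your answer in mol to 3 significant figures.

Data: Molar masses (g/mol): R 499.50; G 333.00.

n(R) = 400 / 499.50 = 0.8008 mol
n(G) = 401 / 333.00 = 1.204 mol
n(L) via (i) = (3/1)×0.8008 = 2.402 mol
n(L) via (ii) = (2/1)×1.204 = 2.408 mol
total n(L) = 2.402 + 2.408 = 4.810 mol

4.81 mol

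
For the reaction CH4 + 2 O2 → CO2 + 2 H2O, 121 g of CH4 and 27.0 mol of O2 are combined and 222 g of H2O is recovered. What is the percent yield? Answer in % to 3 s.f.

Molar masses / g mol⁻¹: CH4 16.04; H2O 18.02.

n(CH4) = 121.0 / 16.04 = 7.544 mol
n(O2) = 27.00 mol
n/ν for CH4 = 7.544/1 = 7.544
n/ν for O2 = 27.00/2 = 13.50
Smallest n/ν is CH4 → limiting reagent.
theoretical n(H2O) = (2/1) × 7.544 = 15.09 mol → 271.9 g
% yield = 222 / 271.9 × 100 = 81.65 %

81.7 %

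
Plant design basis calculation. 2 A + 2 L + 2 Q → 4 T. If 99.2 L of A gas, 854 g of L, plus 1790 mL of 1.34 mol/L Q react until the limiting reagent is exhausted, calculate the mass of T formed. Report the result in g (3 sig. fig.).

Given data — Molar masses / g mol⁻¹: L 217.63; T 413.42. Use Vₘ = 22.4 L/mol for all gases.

1980 g

n(A) = 99.20 / 22.4 = 4.429 mol
n(L) = 854.0 / 217.63 = 3.924 mol
n(Q) = 1.34 × 1790/1000 = 2.399 mol
n/ν → A: 2.215, L: 1.962, Q: 1.200; Q is limiting.
n(T) = (4/2) × 2.399 = 4.798 mol
mass = 4.798 × 413.42 = 1984 g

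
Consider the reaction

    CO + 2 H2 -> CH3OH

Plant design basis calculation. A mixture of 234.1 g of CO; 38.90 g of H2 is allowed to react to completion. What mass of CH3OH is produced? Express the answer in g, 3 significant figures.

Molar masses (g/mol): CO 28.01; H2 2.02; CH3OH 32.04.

268 g

n(CO) = 234.1 / 28.01 = 8.358 mol
n(H2) = 38.90 / 2.02 = 19.26 mol
n/ν for CO = 8.358/1 = 8.358
n/ν for H2 = 19.26/2 = 9.630
Smallest n/ν is CO → limiting reagent.
n(CH3OH) = (1/1) × 8.358 = 8.358 mol
mass = 8.358 × 32.04 = 267.8 g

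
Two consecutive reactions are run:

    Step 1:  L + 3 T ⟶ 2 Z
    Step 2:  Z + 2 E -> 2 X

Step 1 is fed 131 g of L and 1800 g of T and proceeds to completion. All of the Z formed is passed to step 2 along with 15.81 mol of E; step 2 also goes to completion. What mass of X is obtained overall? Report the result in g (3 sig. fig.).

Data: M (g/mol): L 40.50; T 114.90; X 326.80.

4230 g

Step 1:
n(L) = 131.0 / 40.50 = 3.235 mol
n(T) = 1800 / 114.90 = 15.67 mol
n/ν for L = 3.235/1 = 3.235
n/ν for T = 15.67/3 = 5.223
Smallest n/ν is L → limiting reagent.
n(Z) produced = (2/1) × 3.235 = 6.470 mol
Step 2:
n(Z) available = 6.470 mol
n(E) = 15.81 mol
n/ν for Z = 6.470/1 = 6.470
n/ν for E = 15.81/2 = 7.905
Smallest n/ν is Z → limiting reagent.
n(X) = (2/1) × 6.470 = 12.94 mol
mass = 12.94 × 326.80 = 4229 g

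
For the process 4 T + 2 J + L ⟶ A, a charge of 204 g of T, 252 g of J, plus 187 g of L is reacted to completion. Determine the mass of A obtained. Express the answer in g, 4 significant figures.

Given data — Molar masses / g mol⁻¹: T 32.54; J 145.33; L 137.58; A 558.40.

484.1 g

n(T) = 204.0 / 32.54 = 6.269 mol
n(J) = 252.0 / 145.33 = 1.734 mol
n(L) = 187.0 / 137.58 = 1.359 mol
n/ν → T: 1.567, J: 0.8670, L: 1.359; J is limiting.
n(A) = (1/2) × 1.734 = 0.8670 mol
mass = 0.8670 × 558.40 = 484.1 g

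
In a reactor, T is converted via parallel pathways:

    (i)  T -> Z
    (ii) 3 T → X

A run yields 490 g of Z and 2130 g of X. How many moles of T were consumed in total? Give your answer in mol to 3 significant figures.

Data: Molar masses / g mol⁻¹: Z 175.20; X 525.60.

15.0 mol

n(Z) = 490 / 175.20 = 2.797 mol
n(X) = 2130 / 525.60 = 4.053 mol
n(T) via (i) = (1/1)×2.797 = 2.797 mol
n(T) via (ii) = (3/1)×4.053 = 12.16 mol
total n(T) = 2.797 + 12.16 = 14.96 mol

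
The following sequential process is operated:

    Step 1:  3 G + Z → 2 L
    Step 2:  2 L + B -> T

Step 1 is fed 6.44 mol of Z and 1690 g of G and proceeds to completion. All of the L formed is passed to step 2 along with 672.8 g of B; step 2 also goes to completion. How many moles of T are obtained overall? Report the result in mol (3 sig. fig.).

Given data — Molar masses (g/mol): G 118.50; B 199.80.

Step 1:
n(Z) = 6.440 mol
n(G) = 1690 / 118.50 = 14.26 mol
n/ν for Z = 6.440/1 = 6.440
n/ν for G = 14.26/3 = 4.753
Smallest n/ν is G → limiting reagent.
n(L) produced = (2/3) × 14.26 = 9.507 mol
Step 2:
n(L) available = 9.507 mol
n(B) = 672.8 / 199.80 = 3.367 mol
n/ν for L = 9.507/2 = 4.754
n/ν for B = 3.367/1 = 3.367
Smallest n/ν is B → limiting reagent.
n(T) = (1/1) × 3.367 = 3.367 mol

3.37 mol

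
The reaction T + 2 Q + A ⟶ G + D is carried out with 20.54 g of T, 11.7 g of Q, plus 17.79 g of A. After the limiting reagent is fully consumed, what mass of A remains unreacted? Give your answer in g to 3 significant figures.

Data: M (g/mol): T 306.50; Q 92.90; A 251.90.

n(T) = 20.54 / 306.50 = 0.06701 mol
n(Q) = 11.70 / 92.90 = 0.1259 mol
n(A) = 17.79 / 251.90 = 0.07062 mol
n/ν for T = 0.06701/1 = 0.06701
n/ν for Q = 0.1259/2 = 0.06295
n/ν for A = 0.07062/1 = 0.07062
Smallest n/ν is Q → limiting reagent.
A consumed = (1/2) × 0.1259 = 0.06295 mol
A remaining = 0.07062 − 0.06295 = 0.007670 mol
mass = 0.007670 × 251.90 = 1.932 g

1.93 g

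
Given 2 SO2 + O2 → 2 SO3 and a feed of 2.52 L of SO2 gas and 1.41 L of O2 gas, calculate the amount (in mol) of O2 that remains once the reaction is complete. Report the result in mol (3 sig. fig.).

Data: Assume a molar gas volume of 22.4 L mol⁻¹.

n(SO2) = 2.520 / 22.4 = 0.1125 mol
n(O2) = 1.410 / 22.4 = 0.06295 mol
n/ν for SO2 = 0.1125/2 = 0.05625
n/ν for O2 = 0.06295/1 = 0.06295
Smallest n/ν is SO2 → limiting reagent.
O2 consumed = (1/2) × 0.1125 = 0.05625 mol
O2 remaining = 0.06295 − 0.05625 = 0.006700 mol

0.00670 mol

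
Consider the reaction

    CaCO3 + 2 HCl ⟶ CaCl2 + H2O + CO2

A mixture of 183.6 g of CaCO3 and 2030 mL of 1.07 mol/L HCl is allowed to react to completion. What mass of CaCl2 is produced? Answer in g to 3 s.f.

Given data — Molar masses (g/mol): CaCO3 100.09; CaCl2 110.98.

121 g

n(CaCO3) = 183.6 / 100.09 = 1.834 mol
n(HCl) = 1.07 × 2030/1000 = 2.172 mol
n/ν for CaCO3 = 1.834/1 = 1.834
n/ν for HCl = 2.172/2 = 1.086
Smallest n/ν is HCl → limiting reagent.
n(CaCl2) = (1/2) × 2.172 = 1.086 mol
mass = 1.086 × 110.98 = 120.5 g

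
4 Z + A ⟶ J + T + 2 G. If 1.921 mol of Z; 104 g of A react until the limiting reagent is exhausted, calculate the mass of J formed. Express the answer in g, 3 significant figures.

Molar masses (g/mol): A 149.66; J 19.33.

9.28 g

n(Z) = 1.921 mol
n(A) = 104.0 / 149.66 = 0.6949 mol
n/ν → Z: 0.4803, A: 0.6949; Z is limiting.
n(J) = (1/4) × 1.921 = 0.4803 mol
mass = 0.4803 × 19.33 = 9.284 g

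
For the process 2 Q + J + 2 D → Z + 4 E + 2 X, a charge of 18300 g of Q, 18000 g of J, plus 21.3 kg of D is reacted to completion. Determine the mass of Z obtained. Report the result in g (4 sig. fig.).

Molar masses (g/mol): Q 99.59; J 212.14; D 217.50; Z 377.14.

n(Q) = 18300 / 99.59 = 183.8 mol
n(J) = 18000 / 212.14 = 84.85 mol
n(D) = 21.30×1000 / 217.50 = 97.93 mol
n/ν for Q = 183.8/2 = 91.90
n/ν for J = 84.85/1 = 84.85
n/ν for D = 97.93/2 = 48.97
Smallest n/ν is D → limiting reagent.
n(Z) = (1/2) × 97.93 = 48.97 mol
mass = 48.97 × 377.14 = 18470 g

18470 g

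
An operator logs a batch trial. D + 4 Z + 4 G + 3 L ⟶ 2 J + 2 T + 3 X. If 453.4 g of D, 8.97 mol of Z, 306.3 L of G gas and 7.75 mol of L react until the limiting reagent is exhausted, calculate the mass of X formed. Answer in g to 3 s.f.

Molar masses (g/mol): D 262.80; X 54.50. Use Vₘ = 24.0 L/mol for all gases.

282 g

n(D) = 453.4 / 262.80 = 1.725 mol
n(Z) = 8.970 mol
n(G) = 306.3 / 24.0 = 12.76 mol
n(L) = 7.750 mol
n/ν for D = 1.725/1 = 1.725
n/ν for Z = 8.970/4 = 2.243
n/ν for G = 12.76/4 = 3.190
n/ν for L = 7.750/3 = 2.583
Smallest n/ν is D → limiting reagent.
n(X) = (3/1) × 1.725 = 5.175 mol
mass = 5.175 × 54.50 = 282.0 g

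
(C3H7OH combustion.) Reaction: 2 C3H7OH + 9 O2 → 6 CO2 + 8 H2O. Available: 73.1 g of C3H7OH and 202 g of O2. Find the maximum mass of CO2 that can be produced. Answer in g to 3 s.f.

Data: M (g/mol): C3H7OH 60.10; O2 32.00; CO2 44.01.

n(C3H7OH) = 73.10 / 60.10 = 1.216 mol
n(O2) = 202.0 / 32.00 = 6.313 mol
n/ν for C3H7OH = 1.216/2 = 0.6080
n/ν for O2 = 6.313/9 = 0.7014
Smallest n/ν is C3H7OH → limiting reagent.
n(CO2) = (6/2) × 1.216 = 3.648 mol
mass = 3.648 × 44.01 = 160.5 g

161 g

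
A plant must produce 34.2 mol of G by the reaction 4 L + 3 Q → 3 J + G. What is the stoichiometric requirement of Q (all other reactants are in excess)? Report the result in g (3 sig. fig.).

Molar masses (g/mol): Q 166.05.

n(G) = 34.20 mol
n(Q) = (3/1) × 34.20 = 102.6 mol
mass = 102.6 × 166.05 = 17040 g

17000 g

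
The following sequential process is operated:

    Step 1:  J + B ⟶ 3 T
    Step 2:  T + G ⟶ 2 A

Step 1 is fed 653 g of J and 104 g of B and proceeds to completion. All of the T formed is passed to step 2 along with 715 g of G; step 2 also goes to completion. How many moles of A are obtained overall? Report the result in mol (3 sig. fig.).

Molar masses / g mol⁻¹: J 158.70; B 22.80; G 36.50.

24.7 mol

Step 1:
n(J) = 653.0 / 158.70 = 4.115 mol
n(B) = 104.0 / 22.80 = 4.561 mol
n/ν for J = 4.115/1 = 4.115
n/ν for B = 4.561/1 = 4.561
Smallest n/ν is J → limiting reagent.
n(T) produced = (3/1) × 4.115 = 12.35 mol
Step 2:
n(T) available = 12.35 mol
n(G) = 715.0 / 36.50 = 19.59 mol
n/ν for T = 12.35/1 = 12.35
n/ν for G = 19.59/1 = 19.59
Smallest n/ν is T → limiting reagent.
n(A) = (2/1) × 12.35 = 24.70 mol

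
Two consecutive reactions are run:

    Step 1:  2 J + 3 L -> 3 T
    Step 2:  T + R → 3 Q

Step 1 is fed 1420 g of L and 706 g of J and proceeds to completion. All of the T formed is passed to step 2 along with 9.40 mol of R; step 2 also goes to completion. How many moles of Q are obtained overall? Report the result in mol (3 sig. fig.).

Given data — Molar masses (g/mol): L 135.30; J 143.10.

22.2 mol

Step 1:
n(L) = 1420 / 135.30 = 10.50 mol
n(J) = 706.0 / 143.10 = 4.934 mol
n/ν for L = 10.50/3 = 3.500
n/ν for J = 4.934/2 = 2.467
Smallest n/ν is J → limiting reagent.
n(T) produced = (3/2) × 4.934 = 7.401 mol
Step 2:
n(T) available = 7.401 mol
n(R) = 9.400 mol
n/ν for T = 7.401/1 = 7.401
n/ν for R = 9.400/1 = 9.400
Smallest n/ν is T → limiting reagent.
n(Q) = (3/1) × 7.401 = 22.20 mol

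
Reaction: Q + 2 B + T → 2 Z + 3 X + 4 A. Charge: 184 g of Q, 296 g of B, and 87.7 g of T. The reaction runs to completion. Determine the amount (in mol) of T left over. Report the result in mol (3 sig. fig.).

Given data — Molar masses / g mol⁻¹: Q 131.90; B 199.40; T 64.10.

n(Q) = 184.0 / 131.90 = 1.395 mol
n(B) = 296.0 / 199.40 = 1.484 mol
n(T) = 87.70 / 64.10 = 1.368 mol
n/ν → Q: 1.395, B: 0.7420, T: 1.368; B is limiting.
T consumed = (1/2) × 1.484 = 0.7420 mol
T remaining = 1.368 − 0.7420 = 0.6260 mol

0.626 mol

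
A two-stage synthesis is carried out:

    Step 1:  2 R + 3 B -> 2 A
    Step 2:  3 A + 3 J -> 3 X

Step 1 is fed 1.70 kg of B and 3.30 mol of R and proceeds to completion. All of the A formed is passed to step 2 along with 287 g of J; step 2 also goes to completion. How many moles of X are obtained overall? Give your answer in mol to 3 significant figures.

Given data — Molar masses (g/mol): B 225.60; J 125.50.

Step 1:
n(B) = 1.700×1000 / 225.60 = 7.535 mol
n(R) = 3.300 mol
n/ν for B = 7.535/3 = 2.512
n/ν for R = 3.300/2 = 1.650
Smallest n/ν is R → limiting reagent.
n(A) produced = (2/2) × 3.300 = 3.300 mol
Step 2:
n(A) available = 3.300 mol
n(J) = 287.0 / 125.50 = 2.287 mol
n/ν for A = 3.300/3 = 1.100
n/ν for J = 2.287/3 = 0.7623
Smallest n/ν is J → limiting reagent.
n(X) = (3/3) × 2.287 = 2.287 mol

2.29 mol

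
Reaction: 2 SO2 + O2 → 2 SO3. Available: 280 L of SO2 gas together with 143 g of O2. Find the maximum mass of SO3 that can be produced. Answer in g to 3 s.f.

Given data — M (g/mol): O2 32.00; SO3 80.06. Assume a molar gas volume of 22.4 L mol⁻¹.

n(SO2) = 280.0 / 22.4 = 12.50 mol
n(O2) = 143.0 / 32.00 = 4.469 mol
n/ν for SO2 = 12.50/2 = 6.250
n/ν for O2 = 4.469/1 = 4.469
Smallest n/ν is O2 → limiting reagent.
n(SO3) = (2/1) × 4.469 = 8.938 mol
mass = 8.938 × 80.06 = 715.6 g

716 g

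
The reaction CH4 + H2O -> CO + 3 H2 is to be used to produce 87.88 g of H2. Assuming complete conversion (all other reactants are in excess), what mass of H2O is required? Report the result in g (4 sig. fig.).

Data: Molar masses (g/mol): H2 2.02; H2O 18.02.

261.3 g

n(H2) = 87.88 / 2.02 = 43.50 mol
n(H2O) = (1/3) × 43.50 = 14.50 mol
mass = 14.50 × 18.02 = 261.3 g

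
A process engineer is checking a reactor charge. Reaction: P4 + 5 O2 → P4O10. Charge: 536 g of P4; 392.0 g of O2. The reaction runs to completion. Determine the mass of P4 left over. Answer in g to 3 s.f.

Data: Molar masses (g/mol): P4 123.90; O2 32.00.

232 g

n(P4) = 536.0 / 123.90 = 4.326 mol
n(O2) = 392.0 / 32.00 = 12.25 mol
n/ν for P4 = 4.326/1 = 4.326
n/ν for O2 = 12.25/5 = 2.450
Smallest n/ν is O2 → limiting reagent.
P4 consumed = (1/5) × 12.25 = 2.450 mol
P4 remaining = 4.326 − 2.450 = 1.876 mol
mass = 1.876 × 123.90 = 232.4 g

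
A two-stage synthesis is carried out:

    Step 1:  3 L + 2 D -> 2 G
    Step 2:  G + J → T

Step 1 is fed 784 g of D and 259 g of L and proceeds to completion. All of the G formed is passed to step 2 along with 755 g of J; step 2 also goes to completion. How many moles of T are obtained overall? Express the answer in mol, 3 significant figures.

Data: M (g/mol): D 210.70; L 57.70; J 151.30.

Step 1:
n(D) = 784.0 / 210.70 = 3.721 mol
n(L) = 259.0 / 57.70 = 4.489 mol
n/ν → D: 1.861, L: 1.496; L is limiting.
n(G) produced = (2/3) × 4.489 = 2.993 mol
Step 2:
n(G) available = 2.993 mol
n(J) = 755.0 / 151.30 = 4.990 mol
n/ν → G: 2.993, J: 4.990; G is limiting.
n(T) = (1/1) × 2.993 = 2.993 mol

2.99 mol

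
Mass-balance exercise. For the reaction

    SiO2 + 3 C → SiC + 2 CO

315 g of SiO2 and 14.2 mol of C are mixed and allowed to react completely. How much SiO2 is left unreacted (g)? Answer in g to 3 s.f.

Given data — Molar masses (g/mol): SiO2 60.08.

n(SiO2) = 315.0 / 60.08 = 5.243 mol
n(C) = 14.20 mol
n/ν for SiO2 = 5.243/1 = 5.243
n/ν for C = 14.20/3 = 4.733
Smallest n/ν is C → limiting reagent.
SiO2 consumed = (1/3) × 14.20 = 4.733 mol
SiO2 remaining = 5.243 − 4.733 = 0.5100 mol
mass = 0.5100 × 60.08 = 30.64 g

30.6 g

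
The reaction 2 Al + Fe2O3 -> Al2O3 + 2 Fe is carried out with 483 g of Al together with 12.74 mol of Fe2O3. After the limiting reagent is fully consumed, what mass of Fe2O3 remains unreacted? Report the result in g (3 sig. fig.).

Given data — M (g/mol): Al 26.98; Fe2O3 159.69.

n(Al) = 483.0 / 26.98 = 17.90 mol
n(Fe2O3) = 12.74 mol
n/ν → Al: 8.950, Fe2O3: 12.74; Al is limiting.
Fe2O3 consumed = (1/2) × 17.90 = 8.950 mol
Fe2O3 remaining = 12.74 − 8.950 = 3.790 mol
mass = 3.790 × 159.69 = 605.2 g

605 g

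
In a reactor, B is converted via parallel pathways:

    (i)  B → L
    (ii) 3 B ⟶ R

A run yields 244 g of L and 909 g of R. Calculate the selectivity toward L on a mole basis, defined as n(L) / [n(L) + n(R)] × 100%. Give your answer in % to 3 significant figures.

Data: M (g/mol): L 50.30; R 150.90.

n(L) = 244 / 50.30 = 4.851 mol
n(R) = 909 / 150.90 = 6.024 mol
selectivity = 4.851/(4.851+6.024) × 100 = 44.61 %

44.6 %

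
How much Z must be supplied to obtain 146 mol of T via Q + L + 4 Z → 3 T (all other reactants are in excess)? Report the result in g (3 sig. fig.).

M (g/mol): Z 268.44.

52300 g

n(T) = 146.0 mol
n(Z) = (4/3) × 146.0 = 194.7 mol
mass = 194.7 × 268.44 = 52270 g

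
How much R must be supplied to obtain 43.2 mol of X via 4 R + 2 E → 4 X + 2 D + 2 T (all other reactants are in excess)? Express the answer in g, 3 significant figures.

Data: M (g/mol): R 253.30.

10900 g

n(X) = 43.20 mol
n(R) = (4/4) × 43.20 = 43.20 mol
mass = 43.20 × 253.30 = 10940 g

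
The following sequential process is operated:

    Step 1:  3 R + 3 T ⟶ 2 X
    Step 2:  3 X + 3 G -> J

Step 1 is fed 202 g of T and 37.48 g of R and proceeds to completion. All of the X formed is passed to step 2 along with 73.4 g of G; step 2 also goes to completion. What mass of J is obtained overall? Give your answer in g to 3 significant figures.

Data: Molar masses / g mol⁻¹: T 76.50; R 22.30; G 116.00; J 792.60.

Step 1:
n(T) = 202.0 / 76.50 = 2.641 mol
n(R) = 37.48 / 22.30 = 1.681 mol
n/ν for T = 2.641/3 = 0.8803
n/ν for R = 1.681/3 = 0.5603
Smallest n/ν is R → limiting reagent.
n(X) produced = (2/3) × 1.681 = 1.121 mol
Step 2:
n(X) available = 1.121 mol
n(G) = 73.40 / 116.00 = 0.6328 mol
n/ν for X = 1.121/3 = 0.3737
n/ν for G = 0.6328/3 = 0.2109
Smallest n/ν is G → limiting reagent.
n(J) = (1/3) × 0.6328 = 0.2109 mol
mass = 0.2109 × 792.60 = 167.2 g

167 g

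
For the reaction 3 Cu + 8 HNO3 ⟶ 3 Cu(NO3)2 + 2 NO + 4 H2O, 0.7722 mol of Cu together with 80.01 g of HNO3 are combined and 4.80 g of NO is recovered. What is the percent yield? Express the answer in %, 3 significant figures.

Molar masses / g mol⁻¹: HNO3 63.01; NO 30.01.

n(Cu) = 0.7722 mol
n(HNO3) = 80.01 / 63.01 = 1.270 mol
n/ν for Cu = 0.7722/3 = 0.2574
n/ν for HNO3 = 1.270/8 = 0.1588
Smallest n/ν is HNO3 → limiting reagent.
theoretical n(NO) = (2/8) × 1.270 = 0.3175 mol → 9.528 g
% yield = 4.80 / 9.528 × 100 = 50.38 %

50.4 %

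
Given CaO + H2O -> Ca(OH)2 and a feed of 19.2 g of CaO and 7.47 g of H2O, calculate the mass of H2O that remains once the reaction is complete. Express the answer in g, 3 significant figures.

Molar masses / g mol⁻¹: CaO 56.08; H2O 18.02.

1.30 g

n(CaO) = 19.20 / 56.08 = 0.3424 mol
n(H2O) = 7.470 / 18.02 = 0.4145 mol
n/ν for CaO = 0.3424/1 = 0.3424
n/ν for H2O = 0.4145/1 = 0.4145
Smallest n/ν is CaO → limiting reagent.
H2O consumed = (1/1) × 0.3424 = 0.3424 mol
H2O remaining = 0.4145 − 0.3424 = 0.07210 mol
mass = 0.07210 × 18.02 = 1.299 g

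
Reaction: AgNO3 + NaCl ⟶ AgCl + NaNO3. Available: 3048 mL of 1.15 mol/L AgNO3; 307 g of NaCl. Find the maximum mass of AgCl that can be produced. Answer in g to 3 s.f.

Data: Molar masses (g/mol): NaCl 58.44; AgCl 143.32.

n(AgNO3) = 1.15 × 3048/1000 = 3.505 mol
n(NaCl) = 307.0 / 58.44 = 5.253 mol
n/ν for AgNO3 = 3.505/1 = 3.505
n/ν for NaCl = 5.253/1 = 5.253
Smallest n/ν is AgNO3 → limiting reagent.
n(AgCl) = (1/1) × 3.505 = 3.505 mol
mass = 3.505 × 143.32 = 502.3 g

502 g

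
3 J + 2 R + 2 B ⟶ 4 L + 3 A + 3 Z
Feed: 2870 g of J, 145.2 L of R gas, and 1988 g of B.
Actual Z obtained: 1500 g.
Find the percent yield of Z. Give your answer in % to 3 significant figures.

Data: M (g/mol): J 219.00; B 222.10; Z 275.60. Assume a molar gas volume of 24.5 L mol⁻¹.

61.2 %

n(J) = 2870 / 219.00 = 13.11 mol
n(R) = 145.2 / 24.5 = 5.927 mol
n(B) = 1988 / 222.10 = 8.951 mol
n/ν → J: 4.370, R: 2.964, B: 4.476; R is limiting.
theoretical n(Z) = (3/2) × 5.927 = 8.891 mol → 2450 g
% yield = 1500 / 2450 × 100 = 61.22 %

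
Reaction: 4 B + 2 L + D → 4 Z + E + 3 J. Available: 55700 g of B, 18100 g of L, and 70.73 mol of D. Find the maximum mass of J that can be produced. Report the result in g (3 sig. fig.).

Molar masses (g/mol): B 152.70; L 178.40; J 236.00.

n(B) = 55700 / 152.70 = 364.8 mol
n(L) = 18100 / 178.40 = 101.5 mol
n(D) = 70.73 mol
n/ν for B = 364.8/4 = 91.20
n/ν for L = 101.5/2 = 50.75
n/ν for D = 70.73/1 = 70.73
Smallest n/ν is L → limiting reagent.
n(J) = (3/2) × 101.5 = 152.3 mol
mass = 152.3 × 236.00 = 35940 g

35900 g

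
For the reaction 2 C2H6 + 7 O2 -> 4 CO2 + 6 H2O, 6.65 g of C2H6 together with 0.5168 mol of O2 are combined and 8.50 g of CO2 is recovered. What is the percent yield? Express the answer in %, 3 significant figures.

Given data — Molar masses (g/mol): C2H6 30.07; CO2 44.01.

65.4 %

n(C2H6) = 6.650 / 30.07 = 0.2212 mol
n(O2) = 0.5168 mol
n/ν for C2H6 = 0.2212/2 = 0.1106
n/ν for O2 = 0.5168/7 = 0.07383
Smallest n/ν is O2 → limiting reagent.
theoretical n(CO2) = (4/7) × 0.5168 = 0.2953 mol → 13.00 g
% yield = 8.50 / 13.00 × 100 = 65.38 %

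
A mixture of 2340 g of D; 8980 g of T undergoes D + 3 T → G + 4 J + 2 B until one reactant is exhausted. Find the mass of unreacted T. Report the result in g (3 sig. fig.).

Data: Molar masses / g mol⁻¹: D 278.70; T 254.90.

2560 g

n(D) = 2340 / 278.70 = 8.396 mol
n(T) = 8980 / 254.90 = 35.23 mol
n/ν → D: 8.396, T: 11.74; D is limiting.
T consumed = (3/1) × 8.396 = 25.19 mol
T remaining = 35.23 − 25.19 = 10.04 mol
mass = 10.04 × 254.90 = 2559 g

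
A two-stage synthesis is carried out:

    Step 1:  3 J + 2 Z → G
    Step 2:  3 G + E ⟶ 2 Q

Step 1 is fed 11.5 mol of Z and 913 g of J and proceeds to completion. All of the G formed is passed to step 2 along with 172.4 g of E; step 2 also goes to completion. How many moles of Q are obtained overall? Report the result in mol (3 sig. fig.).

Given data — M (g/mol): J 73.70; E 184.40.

1.87 mol

Step 1:
n(Z) = 11.50 mol
n(J) = 913.0 / 73.70 = 12.39 mol
n/ν for Z = 11.50/2 = 5.750
n/ν for J = 12.39/3 = 4.130
Smallest n/ν is J → limiting reagent.
n(G) produced = (1/3) × 12.39 = 4.130 mol
Step 2:
n(G) available = 4.130 mol
n(E) = 172.4 / 184.40 = 0.9349 mol
n/ν for G = 4.130/3 = 1.377
n/ν for E = 0.9349/1 = 0.9349
Smallest n/ν is E → limiting reagent.
n(Q) = (2/1) × 0.9349 = 1.870 mol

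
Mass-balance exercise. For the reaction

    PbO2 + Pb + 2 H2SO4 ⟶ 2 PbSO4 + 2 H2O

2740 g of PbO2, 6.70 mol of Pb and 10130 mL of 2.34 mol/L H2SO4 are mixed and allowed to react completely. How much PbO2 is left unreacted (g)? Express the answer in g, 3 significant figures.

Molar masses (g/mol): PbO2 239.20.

n(PbO2) = 2740 / 239.20 = 11.45 mol
n(Pb) = 6.700 mol
n(H2SO4) = 2.34 × 10130/1000 = 23.70 mol
n/ν for PbO2 = 11.45/1 = 11.45
n/ν for Pb = 6.700/1 = 6.700
n/ν for H2SO4 = 23.70/2 = 11.85
Smallest n/ν is Pb → limiting reagent.
PbO2 consumed = (1/1) × 6.700 = 6.700 mol
PbO2 remaining = 11.45 − 6.700 = 4.750 mol
mass = 4.750 × 239.20 = 1136 g

1140 g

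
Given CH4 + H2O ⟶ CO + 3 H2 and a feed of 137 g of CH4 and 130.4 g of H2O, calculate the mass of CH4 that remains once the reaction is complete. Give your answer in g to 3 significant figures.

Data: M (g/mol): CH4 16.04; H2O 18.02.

20.9 g

n(CH4) = 137.0 / 16.04 = 8.541 mol
n(H2O) = 130.4 / 18.02 = 7.236 mol
n/ν for CH4 = 8.541/1 = 8.541
n/ν for H2O = 7.236/1 = 7.236
Smallest n/ν is H2O → limiting reagent.
CH4 consumed = (1/1) × 7.236 = 7.236 mol
CH4 remaining = 8.541 − 7.236 = 1.305 mol
mass = 1.305 × 16.04 = 20.93 g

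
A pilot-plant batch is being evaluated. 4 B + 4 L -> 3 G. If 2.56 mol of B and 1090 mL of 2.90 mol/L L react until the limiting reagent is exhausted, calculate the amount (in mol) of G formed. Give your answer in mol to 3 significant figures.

n(B) = 2.560 mol
n(L) = 2.90 × 1090/1000 = 3.161 mol
n/ν → B: 0.6400, L: 0.7903; B is limiting.
n(G) = (3/4) × 2.560 = 1.920 mol

1.92 mol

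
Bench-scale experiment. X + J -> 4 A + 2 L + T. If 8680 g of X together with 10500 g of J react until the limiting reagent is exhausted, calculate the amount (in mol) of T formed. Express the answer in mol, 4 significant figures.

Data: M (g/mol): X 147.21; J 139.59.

58.96 mol

n(X) = 8680 / 147.21 = 58.96 mol
n(J) = 10500 / 139.59 = 75.22 mol
n/ν for X = 58.96/1 = 58.96
n/ν for J = 75.22/1 = 75.22
Smallest n/ν is X → limiting reagent.
n(T) = (1/1) × 58.96 = 58.96 mol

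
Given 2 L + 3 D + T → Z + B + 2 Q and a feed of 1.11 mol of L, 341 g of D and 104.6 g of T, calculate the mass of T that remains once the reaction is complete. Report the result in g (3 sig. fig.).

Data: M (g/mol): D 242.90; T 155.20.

32.0 g

n(L) = 1.110 mol
n(D) = 341.0 / 242.90 = 1.404 mol
n(T) = 104.6 / 155.20 = 0.6740 mol
n/ν for L = 1.110/2 = 0.5550
n/ν for D = 1.404/3 = 0.4680
n/ν for T = 0.6740/1 = 0.6740
Smallest n/ν is D → limiting reagent.
T consumed = (1/3) × 1.404 = 0.4680 mol
T remaining = 0.6740 − 0.4680 = 0.2060 mol
mass = 0.2060 × 155.20 = 31.97 g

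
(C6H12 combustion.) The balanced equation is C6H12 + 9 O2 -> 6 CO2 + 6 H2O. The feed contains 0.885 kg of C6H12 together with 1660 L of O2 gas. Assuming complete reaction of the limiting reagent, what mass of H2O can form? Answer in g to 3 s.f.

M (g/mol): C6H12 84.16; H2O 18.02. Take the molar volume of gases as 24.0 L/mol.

n(C6H12) = 0.8850×1000 / 84.16 = 10.52 mol
n(O2) = 1660 / 24.0 = 69.17 mol
n/ν → C6H12: 10.52, O2: 7.686; O2 is limiting.
n(H2O) = (6/9) × 69.17 = 46.11 mol
mass = 46.11 × 18.02 = 830.9 g

831 g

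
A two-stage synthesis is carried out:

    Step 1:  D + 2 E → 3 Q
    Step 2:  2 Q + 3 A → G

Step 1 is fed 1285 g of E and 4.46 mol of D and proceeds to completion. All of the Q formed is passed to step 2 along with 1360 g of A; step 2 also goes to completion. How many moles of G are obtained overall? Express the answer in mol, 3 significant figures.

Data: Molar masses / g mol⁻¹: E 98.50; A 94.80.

4.78 mol

Step 1:
n(E) = 1285 / 98.50 = 13.05 mol
n(D) = 4.460 mol
n/ν for E = 13.05/2 = 6.525
n/ν for D = 4.460/1 = 4.460
Smallest n/ν is D → limiting reagent.
n(Q) produced = (3/1) × 4.460 = 13.38 mol
Step 2:
n(Q) available = 13.38 mol
n(A) = 1360 / 94.80 = 14.35 mol
n/ν for Q = 13.38/2 = 6.690
n/ν for A = 14.35/3 = 4.783
Smallest n/ν is A → limiting reagent.
n(G) = (1/3) × 14.35 = 4.783 mol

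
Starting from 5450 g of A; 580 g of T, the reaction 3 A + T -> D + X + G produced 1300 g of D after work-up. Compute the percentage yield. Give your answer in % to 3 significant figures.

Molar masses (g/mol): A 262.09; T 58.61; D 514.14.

36.5 %

n(A) = 5450 / 262.09 = 20.79 mol
n(T) = 580.0 / 58.61 = 9.896 mol
n/ν for A = 20.79/3 = 6.930
n/ν for T = 9.896/1 = 9.896
Smallest n/ν is A → limiting reagent.
theoretical n(D) = (1/3) × 20.79 = 6.930 mol → 3563 g
% yield = 1300 / 3563 × 100 = 36.49 %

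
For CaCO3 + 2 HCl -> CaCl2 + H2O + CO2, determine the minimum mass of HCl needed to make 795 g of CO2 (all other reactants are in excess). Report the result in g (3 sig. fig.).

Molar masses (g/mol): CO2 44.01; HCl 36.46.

n(CO2) = 795 / 44.01 = 18.06 mol
n(HCl) = (2/1) × 18.06 = 36.12 mol
mass = 36.12 × 36.46 = 1317 g

1320 g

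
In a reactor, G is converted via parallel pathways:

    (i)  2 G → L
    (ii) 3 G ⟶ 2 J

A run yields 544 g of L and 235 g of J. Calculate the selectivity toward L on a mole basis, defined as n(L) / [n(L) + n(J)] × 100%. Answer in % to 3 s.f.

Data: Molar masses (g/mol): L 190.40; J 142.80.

63.5 %

n(L) = 544 / 190.40 = 2.857 mol
n(J) = 235 / 142.80 = 1.646 mol
selectivity = 2.857/(2.857+1.646) × 100 = 63.45 %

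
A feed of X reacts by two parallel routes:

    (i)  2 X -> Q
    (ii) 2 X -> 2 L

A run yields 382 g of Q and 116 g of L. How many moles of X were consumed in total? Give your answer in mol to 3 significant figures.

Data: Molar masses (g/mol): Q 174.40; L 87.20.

5.71 mol

n(Q) = 382 / 174.40 = 2.190 mol
n(L) = 116 / 87.20 = 1.330 mol
n(X) via (i) = (2/1)×2.190 = 4.380 mol
n(X) via (ii) = (2/2)×1.330 = 1.330 mol
total n(X) = 4.380 + 1.330 = 5.710 mol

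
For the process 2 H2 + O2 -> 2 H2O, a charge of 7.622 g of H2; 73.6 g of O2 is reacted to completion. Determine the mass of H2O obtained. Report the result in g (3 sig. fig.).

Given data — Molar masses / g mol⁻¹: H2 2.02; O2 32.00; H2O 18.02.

n(H2) = 7.622 / 2.02 = 3.773 mol
n(O2) = 73.60 / 32.00 = 2.300 mol
n/ν → H2: 1.887, O2: 2.300; H2 is limiting.
n(H2O) = (2/2) × 3.773 = 3.773 mol
mass = 3.773 × 18.02 = 67.99 g

68.0 g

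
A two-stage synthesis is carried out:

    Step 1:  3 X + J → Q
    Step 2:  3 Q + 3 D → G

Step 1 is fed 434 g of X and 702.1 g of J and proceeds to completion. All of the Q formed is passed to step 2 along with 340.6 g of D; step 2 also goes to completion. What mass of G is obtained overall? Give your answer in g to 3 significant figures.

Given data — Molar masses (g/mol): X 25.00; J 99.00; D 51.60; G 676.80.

Step 1:
n(X) = 434.0 / 25.00 = 17.36 mol
n(J) = 702.1 / 99.00 = 7.092 mol
n/ν for X = 17.36/3 = 5.787
n/ν for J = 7.092/1 = 7.092
Smallest n/ν is X → limiting reagent.
n(Q) produced = (1/3) × 17.36 = 5.787 mol
Step 2:
n(Q) available = 5.787 mol
n(D) = 340.6 / 51.60 = 6.601 mol
n/ν for Q = 5.787/3 = 1.929
n/ν for D = 6.601/3 = 2.200
Smallest n/ν is Q → limiting reagent.
n(G) = (1/3) × 5.787 = 1.929 mol
mass = 1.929 × 676.80 = 1306 g

1310 g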